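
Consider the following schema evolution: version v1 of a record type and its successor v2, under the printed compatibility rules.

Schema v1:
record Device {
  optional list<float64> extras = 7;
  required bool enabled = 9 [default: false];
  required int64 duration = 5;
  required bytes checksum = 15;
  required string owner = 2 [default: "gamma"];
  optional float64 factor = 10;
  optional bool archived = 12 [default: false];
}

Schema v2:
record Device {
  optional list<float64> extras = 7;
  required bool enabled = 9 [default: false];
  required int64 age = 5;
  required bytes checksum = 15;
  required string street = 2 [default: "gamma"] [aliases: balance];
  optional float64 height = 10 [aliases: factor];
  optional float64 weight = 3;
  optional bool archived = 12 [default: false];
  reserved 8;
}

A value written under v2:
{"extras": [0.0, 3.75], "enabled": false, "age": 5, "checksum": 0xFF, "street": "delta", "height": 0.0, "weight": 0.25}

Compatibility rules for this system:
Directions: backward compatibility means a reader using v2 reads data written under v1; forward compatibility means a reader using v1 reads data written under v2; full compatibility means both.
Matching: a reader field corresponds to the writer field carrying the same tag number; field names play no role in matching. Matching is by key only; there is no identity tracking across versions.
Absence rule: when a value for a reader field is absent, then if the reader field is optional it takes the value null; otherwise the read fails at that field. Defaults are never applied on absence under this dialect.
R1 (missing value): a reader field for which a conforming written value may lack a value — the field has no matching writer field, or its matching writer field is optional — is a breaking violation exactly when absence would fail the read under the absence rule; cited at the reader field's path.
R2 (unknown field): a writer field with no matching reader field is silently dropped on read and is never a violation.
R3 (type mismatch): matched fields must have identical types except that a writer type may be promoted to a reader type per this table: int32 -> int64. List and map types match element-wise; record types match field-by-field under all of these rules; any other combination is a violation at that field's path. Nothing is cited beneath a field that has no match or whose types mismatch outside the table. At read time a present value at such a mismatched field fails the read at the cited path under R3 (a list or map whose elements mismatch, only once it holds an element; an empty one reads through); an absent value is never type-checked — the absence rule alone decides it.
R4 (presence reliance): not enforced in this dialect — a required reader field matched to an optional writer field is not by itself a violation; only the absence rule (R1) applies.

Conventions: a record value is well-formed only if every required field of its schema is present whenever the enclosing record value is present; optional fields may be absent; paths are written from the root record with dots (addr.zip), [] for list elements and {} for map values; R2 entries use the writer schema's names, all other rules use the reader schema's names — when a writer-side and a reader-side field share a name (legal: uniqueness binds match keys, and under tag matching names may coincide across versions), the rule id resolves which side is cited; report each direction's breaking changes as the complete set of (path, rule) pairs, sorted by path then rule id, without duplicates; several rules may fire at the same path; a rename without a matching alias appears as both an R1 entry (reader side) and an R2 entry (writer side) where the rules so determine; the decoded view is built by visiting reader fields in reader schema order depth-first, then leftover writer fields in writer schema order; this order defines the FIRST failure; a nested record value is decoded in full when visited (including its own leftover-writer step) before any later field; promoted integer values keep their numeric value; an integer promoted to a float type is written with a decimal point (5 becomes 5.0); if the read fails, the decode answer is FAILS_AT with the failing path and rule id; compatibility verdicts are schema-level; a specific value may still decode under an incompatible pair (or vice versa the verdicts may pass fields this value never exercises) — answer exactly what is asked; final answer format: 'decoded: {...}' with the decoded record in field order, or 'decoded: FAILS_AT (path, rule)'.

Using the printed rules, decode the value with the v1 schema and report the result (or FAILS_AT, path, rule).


the writer's type comes first in each Device pair
decode walk for Device under reader schema v1:
  extras := [0.0, 3.75]
  enabled := false
  duration := 5 (from writer age)
  checksum := 0xFF
  owner := "delta" (from writer street)
  factor := 0.0 (from writer height)
  archived := null (not supplied -> null)
  writer weight: unmatched, discarded
  => decoded: {"extras": [0.0, 3.75], "enabled": false, "duration": 5, "checksum": 0xFF, "owner": "delta", "factor": 0.0, "archived": null}
ruling out the remaining Device differences:
  renamed field owner to street in record Device -> inert under this dialect — no rule fires on Device and the result does not move
  renamed field factor to height in record Device (alias factor declared on the renamed field) -> inert under this dialect — no rule fires on Device and the result does not move
  added field weight to record Device: optional float64, tag 3 (in v2 it sits immediately before archived) -> inert under this dialect — no rule fires on Device and the result does not move
  renamed field duration to age in record Device -> inert under this dialect — no rule fires on Device and the result does not move

decoded: {"extras": [0.0, 3.75], "enabled": false, "duration": 5, "checksum": 0xFF, "owner": "delta", "factor": 0.0, "archived": null}


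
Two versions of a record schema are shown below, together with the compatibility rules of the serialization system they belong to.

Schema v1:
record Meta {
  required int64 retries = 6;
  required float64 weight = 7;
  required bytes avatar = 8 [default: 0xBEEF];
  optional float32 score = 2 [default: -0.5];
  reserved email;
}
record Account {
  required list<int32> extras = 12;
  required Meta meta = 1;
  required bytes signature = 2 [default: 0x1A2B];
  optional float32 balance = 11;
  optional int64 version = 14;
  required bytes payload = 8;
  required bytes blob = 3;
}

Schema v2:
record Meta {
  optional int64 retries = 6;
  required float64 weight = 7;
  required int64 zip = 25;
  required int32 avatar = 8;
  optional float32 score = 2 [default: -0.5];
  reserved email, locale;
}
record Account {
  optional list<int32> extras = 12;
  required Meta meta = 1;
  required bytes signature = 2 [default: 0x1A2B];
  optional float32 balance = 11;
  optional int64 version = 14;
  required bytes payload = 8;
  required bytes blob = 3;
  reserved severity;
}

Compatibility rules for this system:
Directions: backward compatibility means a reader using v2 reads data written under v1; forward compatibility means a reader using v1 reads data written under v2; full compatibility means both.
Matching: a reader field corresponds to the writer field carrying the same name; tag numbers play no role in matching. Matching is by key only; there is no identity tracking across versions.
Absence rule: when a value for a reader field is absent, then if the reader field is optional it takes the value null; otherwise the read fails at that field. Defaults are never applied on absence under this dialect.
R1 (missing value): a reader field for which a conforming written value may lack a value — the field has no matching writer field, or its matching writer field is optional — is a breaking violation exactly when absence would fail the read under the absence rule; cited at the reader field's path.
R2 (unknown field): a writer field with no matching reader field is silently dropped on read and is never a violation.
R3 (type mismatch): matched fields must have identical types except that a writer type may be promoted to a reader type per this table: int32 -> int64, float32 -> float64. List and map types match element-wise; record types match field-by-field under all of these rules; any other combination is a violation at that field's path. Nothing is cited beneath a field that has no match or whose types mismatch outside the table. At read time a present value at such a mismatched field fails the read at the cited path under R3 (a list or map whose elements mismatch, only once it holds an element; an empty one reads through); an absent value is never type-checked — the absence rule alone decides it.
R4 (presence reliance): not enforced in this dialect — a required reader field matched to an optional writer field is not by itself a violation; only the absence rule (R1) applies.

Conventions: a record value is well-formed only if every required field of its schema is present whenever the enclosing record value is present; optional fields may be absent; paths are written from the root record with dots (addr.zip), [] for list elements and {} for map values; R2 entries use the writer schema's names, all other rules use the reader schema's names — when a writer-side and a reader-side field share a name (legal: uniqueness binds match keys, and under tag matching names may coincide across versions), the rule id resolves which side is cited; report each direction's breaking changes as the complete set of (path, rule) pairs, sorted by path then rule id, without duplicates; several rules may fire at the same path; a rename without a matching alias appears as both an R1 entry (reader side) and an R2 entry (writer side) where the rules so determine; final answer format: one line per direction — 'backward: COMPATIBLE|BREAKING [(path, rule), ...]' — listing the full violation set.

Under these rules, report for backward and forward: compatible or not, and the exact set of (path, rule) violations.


the writer's type comes first in each Account pair
backward on Account — v2 reading data written by v1:
  writer required, list<int32> -> list<int32>: reader extras maps from writer extras
  writer required, Meta -> Meta: reader meta maps from writer meta
  writer required, bytes -> bytes: reader signature maps from writer signature
  writer optional, float32 -> float32: reader balance maps from writer balance
  writer optional, int64 -> int64: reader version maps from writer version
  writer required, bytes -> bytes: reader payload maps from writer payload
  writer required, bytes -> bytes: reader blob maps from writer blob
  writer required, int64 -> int64: reader meta.retries maps from writer meta.retries
  writer required, float64 -> float64: reader meta.weight maps from writer meta.weight
  meta.zip: no writer-side match
  writer required, bytes -> int32: reader meta.avatar maps from writer meta.avatar
  writer optional, float32 -> float32: reader meta.score maps from writer meta.score
  violation R3 at meta.avatar
  violation R1 at meta.zip
  => 2 violation(s): backward is BREAKING for Account
forward on Account — v1 reading data written by v2:
  writer optional, list<int32> -> list<int32>: reader extras maps from writer extras
  writer required, Meta -> Meta: reader meta maps from writer meta
  writer required, bytes -> bytes: reader signature maps from writer signature
  writer optional, float32 -> float32: reader balance maps from writer balance
  writer optional, int64 -> int64: reader version maps from writer version
  writer required, bytes -> bytes: reader payload maps from writer payload
  writer required, bytes -> bytes: reader blob maps from writer blob
  writer optional, int64 -> int64: reader meta.retries maps from writer meta.retries
  writer required, float64 -> float64: reader meta.weight maps from writer meta.weight
  writer required, int32 -> bytes: reader meta.avatar maps from writer meta.avatar
  writer optional, float32 -> float32: reader meta.score maps from writer meta.score
  writer meta.zip: unknown to reader
  violation R1 at extras
  violation R3 at meta.avatar
  violation R1 at meta.retries
  => 3 violation(s): forward is BREAKING for Account

backward: BREAKING [(meta.avatar, R3), (meta.zip, R1)]; forward: BREAKING [(extras, R1), (meta.avatar, R3), (meta.retries, R1)]


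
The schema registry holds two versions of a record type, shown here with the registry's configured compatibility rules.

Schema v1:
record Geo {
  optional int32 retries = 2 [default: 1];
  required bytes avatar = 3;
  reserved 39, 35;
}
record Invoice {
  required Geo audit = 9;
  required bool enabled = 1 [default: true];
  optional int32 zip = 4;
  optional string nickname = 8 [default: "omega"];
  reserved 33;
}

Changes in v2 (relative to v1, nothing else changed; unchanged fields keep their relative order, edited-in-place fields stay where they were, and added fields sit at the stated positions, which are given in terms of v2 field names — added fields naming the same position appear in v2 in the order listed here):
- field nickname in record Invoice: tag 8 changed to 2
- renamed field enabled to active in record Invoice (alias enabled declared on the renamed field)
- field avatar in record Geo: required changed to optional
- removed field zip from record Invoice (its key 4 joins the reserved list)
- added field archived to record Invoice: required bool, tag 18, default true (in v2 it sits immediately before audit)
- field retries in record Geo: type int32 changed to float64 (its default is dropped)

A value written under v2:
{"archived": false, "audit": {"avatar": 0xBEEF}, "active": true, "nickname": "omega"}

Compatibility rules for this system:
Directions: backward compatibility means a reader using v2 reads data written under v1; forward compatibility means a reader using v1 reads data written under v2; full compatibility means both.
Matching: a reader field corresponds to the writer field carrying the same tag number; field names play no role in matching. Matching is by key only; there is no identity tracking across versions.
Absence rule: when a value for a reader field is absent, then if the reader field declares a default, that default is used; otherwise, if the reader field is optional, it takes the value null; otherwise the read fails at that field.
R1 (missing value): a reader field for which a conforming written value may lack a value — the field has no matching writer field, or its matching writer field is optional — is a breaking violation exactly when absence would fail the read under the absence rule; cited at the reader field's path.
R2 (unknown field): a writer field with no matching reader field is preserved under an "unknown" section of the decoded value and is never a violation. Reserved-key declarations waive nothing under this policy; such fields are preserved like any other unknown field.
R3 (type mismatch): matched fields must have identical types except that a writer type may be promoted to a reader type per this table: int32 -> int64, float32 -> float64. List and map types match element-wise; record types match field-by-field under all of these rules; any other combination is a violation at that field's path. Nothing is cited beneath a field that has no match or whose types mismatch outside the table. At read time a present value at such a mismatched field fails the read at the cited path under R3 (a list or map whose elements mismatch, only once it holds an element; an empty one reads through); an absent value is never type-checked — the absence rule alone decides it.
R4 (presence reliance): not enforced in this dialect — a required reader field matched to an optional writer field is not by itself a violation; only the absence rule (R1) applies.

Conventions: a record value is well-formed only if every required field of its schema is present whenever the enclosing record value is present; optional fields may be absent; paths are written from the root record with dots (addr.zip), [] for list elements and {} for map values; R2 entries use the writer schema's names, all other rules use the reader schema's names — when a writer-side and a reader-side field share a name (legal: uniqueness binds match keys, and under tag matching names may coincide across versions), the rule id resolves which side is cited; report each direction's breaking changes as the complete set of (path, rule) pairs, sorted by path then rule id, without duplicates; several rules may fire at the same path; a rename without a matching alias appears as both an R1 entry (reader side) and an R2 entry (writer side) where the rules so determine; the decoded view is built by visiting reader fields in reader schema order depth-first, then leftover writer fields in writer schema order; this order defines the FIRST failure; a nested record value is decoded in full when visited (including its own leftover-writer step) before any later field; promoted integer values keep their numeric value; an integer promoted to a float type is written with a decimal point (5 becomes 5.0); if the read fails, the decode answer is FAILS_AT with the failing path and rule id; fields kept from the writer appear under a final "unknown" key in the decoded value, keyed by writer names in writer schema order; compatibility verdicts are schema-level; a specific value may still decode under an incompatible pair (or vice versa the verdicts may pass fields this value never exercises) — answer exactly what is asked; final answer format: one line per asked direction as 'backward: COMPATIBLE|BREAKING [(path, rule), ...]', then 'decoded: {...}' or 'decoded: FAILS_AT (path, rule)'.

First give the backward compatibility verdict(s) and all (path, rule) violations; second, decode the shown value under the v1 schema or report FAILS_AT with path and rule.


the writer's type comes first in each Invoice pair
backward analysis of Invoice with v2 as reader and v1 as writer:
  archived: no writer-side match
  audit <- audit (Geo -> Geo, writer required)
  active <- enabled (bool -> bool, writer required)
  nickname: no writer-side match
  writer field zip has no reader counterpart
  writer field nickname has no reader counterpart
  audit.retries <- audit.retries (int32 -> float64, writer optional)
  audit.avatar <- audit.avatar (bytes -> bytes, writer required)
  R3 fires at audit.retries
  => backward verdict for Invoice: BREAKING, 1 violation(s)
decode (reader v1):
  audit.retries := 1 (missing; default applied)
  audit.avatar := 0xBEEF
  enabled := true (from writer active)
  zip := null (missing; optional => null)
  nickname := "omega" (missing; default applied)
  writer archived: kept under "unknown"
  writer nickname: kept under "unknown"
  => decoded: {"audit": {"retries": 1, "avatar": 0xBEEF}, "enabled": true, "zip": null, "nickname": "omega", "unknown": {"archived": false, "nickname": "omega"}}
ruling out the remaining Invoice differences:
  renamed field enabled to active in record Invoice (alias enabled declared on the renamed field) -> inert for the asked Invoice verdict: nothing fires
  field avatar in record Geo: required changed to optional -> affects forward compatibility only, which is not asked
  removed field zip from record Invoice (its key 4 joins the reserved list) -> inert for the asked Invoice verdict: nothing fires

backward: BREAKING [(audit.retries, R3)]; decoded: {"audit": {"retries": 1, "avatar": 0xBEEF}, "enabled": true, "zip": null, "nickname": "omega", "unknown": {"archived": false, "nickname": "omega"}}


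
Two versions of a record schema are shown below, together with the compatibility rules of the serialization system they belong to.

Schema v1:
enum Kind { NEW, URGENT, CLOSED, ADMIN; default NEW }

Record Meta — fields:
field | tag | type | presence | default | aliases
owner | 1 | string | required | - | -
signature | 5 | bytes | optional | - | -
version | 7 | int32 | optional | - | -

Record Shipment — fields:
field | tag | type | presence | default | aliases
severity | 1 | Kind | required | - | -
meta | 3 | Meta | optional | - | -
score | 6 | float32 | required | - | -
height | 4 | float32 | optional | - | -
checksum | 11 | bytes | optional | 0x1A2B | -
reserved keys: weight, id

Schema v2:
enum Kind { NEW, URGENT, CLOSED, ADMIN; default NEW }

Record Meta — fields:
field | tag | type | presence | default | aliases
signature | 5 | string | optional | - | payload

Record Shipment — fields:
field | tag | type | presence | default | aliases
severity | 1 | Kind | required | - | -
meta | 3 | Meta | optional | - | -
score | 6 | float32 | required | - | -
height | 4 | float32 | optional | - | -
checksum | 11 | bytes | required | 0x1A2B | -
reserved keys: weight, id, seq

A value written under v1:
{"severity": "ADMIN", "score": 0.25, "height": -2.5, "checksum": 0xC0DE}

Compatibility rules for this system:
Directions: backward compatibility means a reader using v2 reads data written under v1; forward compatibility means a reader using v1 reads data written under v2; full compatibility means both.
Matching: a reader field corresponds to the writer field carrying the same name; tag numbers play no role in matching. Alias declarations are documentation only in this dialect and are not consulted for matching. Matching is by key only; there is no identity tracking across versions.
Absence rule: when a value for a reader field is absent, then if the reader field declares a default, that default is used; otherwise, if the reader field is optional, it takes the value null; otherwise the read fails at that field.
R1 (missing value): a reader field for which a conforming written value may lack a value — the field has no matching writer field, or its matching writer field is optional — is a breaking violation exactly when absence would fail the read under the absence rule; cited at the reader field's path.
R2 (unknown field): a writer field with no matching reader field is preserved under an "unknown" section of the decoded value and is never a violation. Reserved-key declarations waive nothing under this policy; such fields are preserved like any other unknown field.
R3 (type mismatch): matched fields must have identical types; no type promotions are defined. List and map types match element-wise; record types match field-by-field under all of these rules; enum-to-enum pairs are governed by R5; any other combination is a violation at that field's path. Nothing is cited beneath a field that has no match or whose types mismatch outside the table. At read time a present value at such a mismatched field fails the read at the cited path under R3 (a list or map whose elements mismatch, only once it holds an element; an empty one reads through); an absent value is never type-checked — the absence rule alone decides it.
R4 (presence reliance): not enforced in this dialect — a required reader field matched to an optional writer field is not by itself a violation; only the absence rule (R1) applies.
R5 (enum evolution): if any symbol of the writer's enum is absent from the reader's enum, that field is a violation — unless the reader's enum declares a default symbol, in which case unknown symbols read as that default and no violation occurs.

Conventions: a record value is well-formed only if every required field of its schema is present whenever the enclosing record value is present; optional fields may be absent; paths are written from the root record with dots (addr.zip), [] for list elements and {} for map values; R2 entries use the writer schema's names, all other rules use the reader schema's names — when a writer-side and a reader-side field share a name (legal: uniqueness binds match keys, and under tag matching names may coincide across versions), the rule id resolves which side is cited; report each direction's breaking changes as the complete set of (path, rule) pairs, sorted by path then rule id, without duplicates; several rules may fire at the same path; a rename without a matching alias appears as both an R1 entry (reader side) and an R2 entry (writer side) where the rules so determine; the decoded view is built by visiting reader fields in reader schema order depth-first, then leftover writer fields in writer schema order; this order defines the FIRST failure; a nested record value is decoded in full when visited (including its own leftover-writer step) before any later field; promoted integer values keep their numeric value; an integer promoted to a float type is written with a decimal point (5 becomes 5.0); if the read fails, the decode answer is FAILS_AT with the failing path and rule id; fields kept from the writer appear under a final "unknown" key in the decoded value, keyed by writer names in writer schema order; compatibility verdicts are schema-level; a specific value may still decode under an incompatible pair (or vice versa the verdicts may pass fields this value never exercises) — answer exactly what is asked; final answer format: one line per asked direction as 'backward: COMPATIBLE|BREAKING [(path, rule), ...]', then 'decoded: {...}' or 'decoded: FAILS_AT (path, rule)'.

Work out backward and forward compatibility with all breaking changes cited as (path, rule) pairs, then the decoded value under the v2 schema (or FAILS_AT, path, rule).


each type pair in Shipment: writer, then reader
backward for Shipment (reader v2, writer v1):
  writer required, Kind -> Kind: reader severity maps from writer severity
  writer optional, Meta -> Meta: reader meta maps from writer meta
  writer required, float32 -> float32: reader score maps from writer score
  writer optional, float32 -> float32: reader height maps from writer height
  writer optional, bytes -> bytes: reader checksum maps from writer checksum
  writer optional, bytes -> string: reader meta.signature maps from writer meta.signature
  writer field meta.owner has no reader counterpart
  writer field meta.version has no reader counterpart
  breaking: (meta.signature, R3)
  => 1 violation(s): backward is BREAKING for Shipment
forward for Shipment (reader v1, writer v2):
  writer required, Kind -> Kind: reader severity maps from writer severity
  writer optional, Meta -> Meta: reader meta maps from writer meta
  writer required, float32 -> float32: reader score maps from writer score
  writer optional, float32 -> float32: reader height maps from writer height
  writer required, bytes -> bytes: reader checksum maps from writer checksum
  meta.owner: no writer match
  writer optional, string -> bytes: reader meta.signature maps from writer meta.signature
  meta.version: no writer match
  breaking: (meta.owner, R1)
  breaking: (meta.signature, R3)
  => 2 violation(s): forward is BREAKING for Shipment
decode (reader v2):
  severity := "ADMIN"
  meta := null (not supplied -> null)
  score := 0.25
  height := -2.5
  checksum := 0xC0DE
  => decoded: {"severity": "ADMIN", "meta": null, "score": 0.25, "height": -2.5, "checksum": 0xC0DE}

backward: BREAKING [(meta.signature, R3)]; forward: BREAKING [(meta.owner, R1), (meta.signature, R3)]; decoded: {"severity": "ADMIN", "meta": null, "score": 0.25, "height": -2.5, "checksum": 0xC0DE}


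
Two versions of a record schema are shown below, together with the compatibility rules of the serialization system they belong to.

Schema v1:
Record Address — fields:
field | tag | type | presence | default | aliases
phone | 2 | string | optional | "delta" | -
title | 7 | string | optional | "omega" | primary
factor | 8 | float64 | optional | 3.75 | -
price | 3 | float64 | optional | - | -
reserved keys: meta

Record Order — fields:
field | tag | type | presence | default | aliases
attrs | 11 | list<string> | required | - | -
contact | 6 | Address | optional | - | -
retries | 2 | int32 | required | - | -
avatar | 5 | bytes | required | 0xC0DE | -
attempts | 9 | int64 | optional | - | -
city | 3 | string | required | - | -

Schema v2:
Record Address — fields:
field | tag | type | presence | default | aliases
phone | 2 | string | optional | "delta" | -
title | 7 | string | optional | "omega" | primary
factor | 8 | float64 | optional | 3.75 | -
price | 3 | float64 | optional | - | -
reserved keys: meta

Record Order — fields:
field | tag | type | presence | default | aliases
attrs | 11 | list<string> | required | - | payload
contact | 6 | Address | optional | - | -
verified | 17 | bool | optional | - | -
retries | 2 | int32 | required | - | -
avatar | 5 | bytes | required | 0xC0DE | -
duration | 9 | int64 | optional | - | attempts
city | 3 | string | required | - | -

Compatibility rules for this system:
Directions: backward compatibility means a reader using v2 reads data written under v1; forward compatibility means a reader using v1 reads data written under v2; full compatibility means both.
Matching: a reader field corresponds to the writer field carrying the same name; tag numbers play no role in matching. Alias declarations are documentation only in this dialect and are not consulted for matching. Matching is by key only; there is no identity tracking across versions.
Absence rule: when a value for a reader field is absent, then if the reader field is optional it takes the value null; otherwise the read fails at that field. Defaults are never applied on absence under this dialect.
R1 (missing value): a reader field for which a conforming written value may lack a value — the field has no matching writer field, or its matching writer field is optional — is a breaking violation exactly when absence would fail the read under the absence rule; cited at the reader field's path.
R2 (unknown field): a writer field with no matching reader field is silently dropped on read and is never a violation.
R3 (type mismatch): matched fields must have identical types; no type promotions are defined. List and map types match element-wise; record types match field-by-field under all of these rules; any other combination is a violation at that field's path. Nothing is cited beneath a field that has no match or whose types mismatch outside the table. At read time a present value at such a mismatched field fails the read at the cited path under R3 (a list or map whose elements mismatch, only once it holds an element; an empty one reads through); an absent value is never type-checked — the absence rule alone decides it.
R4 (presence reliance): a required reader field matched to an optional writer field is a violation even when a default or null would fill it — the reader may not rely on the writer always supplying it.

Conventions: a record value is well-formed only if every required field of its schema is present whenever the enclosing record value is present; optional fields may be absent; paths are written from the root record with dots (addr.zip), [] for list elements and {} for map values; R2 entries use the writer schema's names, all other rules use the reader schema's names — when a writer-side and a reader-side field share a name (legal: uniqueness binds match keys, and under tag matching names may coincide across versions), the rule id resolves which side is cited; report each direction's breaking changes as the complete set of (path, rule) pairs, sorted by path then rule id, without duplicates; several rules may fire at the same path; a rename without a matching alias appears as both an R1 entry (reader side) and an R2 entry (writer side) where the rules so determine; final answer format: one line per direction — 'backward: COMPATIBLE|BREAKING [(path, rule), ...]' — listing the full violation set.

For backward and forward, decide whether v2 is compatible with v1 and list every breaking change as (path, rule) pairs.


backward: COMPATIBLE []; forward: COMPATIBLE []

in Order below, arrows point writer -> reader
backward analysis of Order with v2 as reader and v1 as writer:
  list<string> -> list<string>, writer required: attrs aligns to attrs
  Address -> Address, writer optional: contact aligns to contact
  verified has no writer counterpart
  int32 -> int32, writer required: retries aligns to retries
  bytes -> bytes, writer required: avatar aligns to avatar
  duration has no writer counterpart
  string -> string, writer required: city aligns to city
  writer field attempts has no reader counterpart
  string -> string, writer optional: contact.phone aligns to contact.phone
  string -> string, writer optional: contact.title aligns to contact.title
  float64 -> float64, writer optional: contact.factor aligns to contact.factor
  float64 -> float64, writer optional: contact.price aligns to contact.price
  => no violations; backward on Order: COMPATIBLE
forward analysis of Order with v1 as reader and v2 as writer:
  list<string> -> list<string>, writer required: attrs aligns to attrs
  Address -> Address, writer optional: contact aligns to contact
  int32 -> int32, writer required: retries aligns to retries
  bytes -> bytes, writer required: avatar aligns to avatar
  attempts has no writer counterpart
  string -> string, writer required: city aligns to city
  writer field verified has no reader counterpart
  writer field duration has no reader counterpart
  string -> string, writer optional: contact.phone aligns to contact.phone
  string -> string, writer optional: contact.title aligns to contact.title
  float64 -> float64, writer optional: contact.factor aligns to contact.factor
  float64 -> float64, writer optional: contact.price aligns to contact.price
  => no violations; forward on Order: COMPATIBLE


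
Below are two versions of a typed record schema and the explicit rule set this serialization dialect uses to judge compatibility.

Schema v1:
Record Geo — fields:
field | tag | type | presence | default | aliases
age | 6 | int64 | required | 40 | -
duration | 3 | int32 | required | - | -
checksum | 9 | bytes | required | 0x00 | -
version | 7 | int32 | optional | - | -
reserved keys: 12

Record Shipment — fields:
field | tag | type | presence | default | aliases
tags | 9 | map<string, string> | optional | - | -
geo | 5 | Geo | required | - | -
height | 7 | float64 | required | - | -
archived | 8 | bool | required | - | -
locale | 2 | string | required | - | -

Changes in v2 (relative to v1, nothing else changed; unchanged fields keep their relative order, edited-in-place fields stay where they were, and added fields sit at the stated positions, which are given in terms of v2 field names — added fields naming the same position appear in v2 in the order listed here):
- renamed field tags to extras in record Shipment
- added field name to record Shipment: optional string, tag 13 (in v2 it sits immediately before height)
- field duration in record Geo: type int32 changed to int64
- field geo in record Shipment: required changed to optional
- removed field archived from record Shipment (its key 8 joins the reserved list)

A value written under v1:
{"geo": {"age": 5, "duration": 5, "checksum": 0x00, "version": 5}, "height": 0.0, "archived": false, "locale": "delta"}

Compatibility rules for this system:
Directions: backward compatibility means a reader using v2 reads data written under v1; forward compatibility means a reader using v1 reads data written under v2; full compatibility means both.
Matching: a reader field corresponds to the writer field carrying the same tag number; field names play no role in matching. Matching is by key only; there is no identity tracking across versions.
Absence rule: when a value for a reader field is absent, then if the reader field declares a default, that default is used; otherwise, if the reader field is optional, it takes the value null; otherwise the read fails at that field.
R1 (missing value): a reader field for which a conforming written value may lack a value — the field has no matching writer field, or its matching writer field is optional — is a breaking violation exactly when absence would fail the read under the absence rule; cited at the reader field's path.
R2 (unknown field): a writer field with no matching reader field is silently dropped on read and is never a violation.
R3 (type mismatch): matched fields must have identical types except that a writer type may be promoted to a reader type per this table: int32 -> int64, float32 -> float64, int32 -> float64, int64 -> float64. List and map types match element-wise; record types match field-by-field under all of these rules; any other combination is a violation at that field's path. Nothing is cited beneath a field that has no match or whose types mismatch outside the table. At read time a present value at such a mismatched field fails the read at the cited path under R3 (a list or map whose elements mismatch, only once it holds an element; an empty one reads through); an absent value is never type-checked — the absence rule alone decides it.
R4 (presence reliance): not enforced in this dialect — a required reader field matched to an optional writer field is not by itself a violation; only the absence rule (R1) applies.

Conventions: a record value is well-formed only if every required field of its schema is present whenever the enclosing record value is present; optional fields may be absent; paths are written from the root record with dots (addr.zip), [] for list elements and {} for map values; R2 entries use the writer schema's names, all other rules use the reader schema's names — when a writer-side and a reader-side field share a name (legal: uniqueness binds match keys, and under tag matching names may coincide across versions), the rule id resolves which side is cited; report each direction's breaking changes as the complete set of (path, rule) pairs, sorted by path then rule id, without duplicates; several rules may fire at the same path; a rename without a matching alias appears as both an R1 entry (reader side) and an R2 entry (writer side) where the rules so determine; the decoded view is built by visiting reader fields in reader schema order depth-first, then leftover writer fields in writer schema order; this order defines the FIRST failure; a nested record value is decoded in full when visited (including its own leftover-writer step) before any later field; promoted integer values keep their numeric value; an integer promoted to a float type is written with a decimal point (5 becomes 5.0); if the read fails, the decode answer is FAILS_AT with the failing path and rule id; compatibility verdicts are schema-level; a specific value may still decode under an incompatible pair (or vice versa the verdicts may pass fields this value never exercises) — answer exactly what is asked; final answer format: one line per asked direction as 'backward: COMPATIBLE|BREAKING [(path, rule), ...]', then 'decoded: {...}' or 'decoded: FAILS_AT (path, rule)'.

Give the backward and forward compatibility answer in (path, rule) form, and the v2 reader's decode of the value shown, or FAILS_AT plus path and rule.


each type pair in Shipment: writer, then reader
backward pass over Shipment, reader schema v2, writer schema v1:
  extras <- tags (map<string, string> -> map<string, string>, writer optional)
  geo <- geo (Geo -> Geo, writer required)
  name has no writer counterpart
  height <- height (float64 -> float64, writer required)
  locale <- locale (string -> string, writer required)
  leftover writer field: archived
  geo.age <- geo.age (int64 -> int64, writer required)
  geo.duration <- geo.duration (int32 -> int64, writer required)
  geo.checksum <- geo.checksum (bytes -> bytes, writer required)
  geo.version <- geo.version (int32 -> int32, writer optional)
  => backward verdict for Shipment: COMPATIBLE, no violations
forward pass over Shipment, reader schema v1, writer schema v2:
  tags <- extras (map<string, string> -> map<string, string>, writer optional)
  geo <- geo (Geo -> Geo, writer optional)
  height <- height (float64 -> float64, writer required)
  archived has no writer counterpart
  locale <- locale (string -> string, writer required)
  leftover writer field: name
  geo.age <- geo.age (int64 -> int64, writer required)
  geo.duration <- geo.duration (int64 -> int32, writer required)
  geo.checksum <- geo.checksum (bytes -> bytes, writer required)
  geo.version <- geo.version (int32 -> int32, writer optional)
  violation R1 at archived
  violation R1 at geo
  violation R3 at geo.duration
  => 3 violation(s): forward is BREAKING for Shipment
decode (reader v2):
  extras := null (not supplied -> null)
  geo.age := 5
  geo.duration := 5 (int32 -> int64)
  geo.checksum := 0x00
  geo.version := 5
  name := null (not supplied -> null)
  height := 0.0
  locale := "delta"
  writer archived: unmatched, discarded
  => decoded: {"extras": null, "geo": {"age": 5, "duration": 5, "checksum": 0x00, "version": 5}, "name": null, "height": 0.0, "locale": "delta"}

backward: COMPATIBLE []; forward: BREAKING [(archived, R1), (geo, R1), (geo.duration, R3)]; decoded: {"extras": null, "geo": {"age": 5, "duration": 5, "checksum": 0x00, "version": 5}, "name": null, "height": 0.0, "locale": "delta"}
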